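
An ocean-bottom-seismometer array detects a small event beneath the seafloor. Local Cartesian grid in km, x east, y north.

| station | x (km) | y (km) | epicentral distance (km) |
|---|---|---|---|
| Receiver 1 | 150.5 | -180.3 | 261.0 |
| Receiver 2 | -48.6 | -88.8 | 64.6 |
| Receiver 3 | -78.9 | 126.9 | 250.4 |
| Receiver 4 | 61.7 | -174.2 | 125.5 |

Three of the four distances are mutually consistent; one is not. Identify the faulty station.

Solve using three stations at a time. Using Receiver 1, Receiver 2, Receiver 3 (subtract circle equations pairwise → linear system) gives (x, y) ≈ (-104.0, -122.3).
Distances from that point to each station vs reported:
  Receiver 1: calculated 261.0 vs reported 261.0 → residual 0.0 km
  Receiver 2: calculated 64.7 vs reported 64.6 → residual 0.1 km
  Receiver 3: calculated 250.4 vs reported 250.4 → residual 0.0 km
  Receiver 4: calculated 173.6 vs reported 125.5 → residual 48.1 km
Receiver 1, Receiver 2, Receiver 3 are mutually consistent (residuals ≈ 0); Receiver 4 is off by 48.1 km.

Receiver 4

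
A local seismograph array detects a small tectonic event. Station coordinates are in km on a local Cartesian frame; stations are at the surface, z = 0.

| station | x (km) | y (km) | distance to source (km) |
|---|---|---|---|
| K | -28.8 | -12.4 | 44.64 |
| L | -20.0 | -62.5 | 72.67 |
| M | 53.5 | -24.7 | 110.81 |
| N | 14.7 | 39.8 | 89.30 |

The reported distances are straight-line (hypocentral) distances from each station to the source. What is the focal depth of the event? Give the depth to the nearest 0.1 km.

Each station gives a sphere (x−x_i)² + (y−y_i)² + z² = d_i² (stations at z=0).
Subtracting the K sphere from L and M: z² cancels, leaving linear equations in x and y:
17.6 x − 100.2 y = 34.85
164.6 x − 24.6 y = -7796.99
Solving: x ≈ -48.700, y ≈ -8.902 km (keep extra digits for the depth step; rounded: -48.7, -8.9).
Then from the K sphere: z² = 44.64² − (x + 28.8)² − (y + 12.4)² with x = -48.700, y = -8.902, so z ≈ 39.806 ≈ 39.8 km.
Check against N (with the unrounded solution): distance 89.31 ≈ 89.30 km. ✓

z ≈ 39.8 km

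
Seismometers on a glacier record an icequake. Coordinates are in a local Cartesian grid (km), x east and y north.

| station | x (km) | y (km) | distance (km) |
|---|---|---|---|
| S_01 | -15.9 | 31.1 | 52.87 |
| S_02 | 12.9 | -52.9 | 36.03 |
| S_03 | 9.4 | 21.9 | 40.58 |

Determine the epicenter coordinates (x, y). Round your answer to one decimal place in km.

Circle about each station: (x + 15.9)² + (y − 31.1)² = 52.87²; (x − 12.9)² + (y + 52.9)² = 36.03²; (x − 9.4)² + (y − 21.9)² = 40.58².
Subtracting the S_01 equation from the S_02 and S_03 equations removes the quadratic terms:
57.6 x − 168.0 y = 3241.88
50.6 x − 18.4 y = 496.45
Solving the 2×2 system: x ≈ 3.2, y ≈ -18.2 km.

(3.2, -18.2)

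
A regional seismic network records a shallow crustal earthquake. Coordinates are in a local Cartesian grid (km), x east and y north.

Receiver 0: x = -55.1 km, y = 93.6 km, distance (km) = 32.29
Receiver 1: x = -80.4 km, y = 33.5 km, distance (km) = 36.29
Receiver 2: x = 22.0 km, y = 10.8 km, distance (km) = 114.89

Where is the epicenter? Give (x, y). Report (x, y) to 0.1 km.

Circle about each station: (x + 55.1)² + (y − 93.6)² = 32.29²; (x + 80.4)² + (y − 33.5)² = 36.29²; (x − 22.0)² + (y − 10.8)² = 114.89².
Subtracting pairs of circle equations eliminates x²+y² and gives linear equations (the radical axes):
-50.6 x − 120.2 y = -4484.88
154.2 x − 165.6 y = -23353.40
Solving the 2×2 system: x ≈ -76.7, y ≈ 69.6 km.

x ≈ -76.7 km, y ≈ 69.6 km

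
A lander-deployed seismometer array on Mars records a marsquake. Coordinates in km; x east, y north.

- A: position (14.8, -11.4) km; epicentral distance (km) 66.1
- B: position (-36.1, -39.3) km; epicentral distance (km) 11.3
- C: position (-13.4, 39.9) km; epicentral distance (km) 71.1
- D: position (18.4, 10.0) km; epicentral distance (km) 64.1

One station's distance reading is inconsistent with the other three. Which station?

Solve using three stations at a time. Using B, C, D (subtract circle equations pairwise → linear system) gives (x, y) ≈ (-32.9, -28.5).
Distances from that point to each station vs reported:
  A: calculated 50.6 vs reported 66.1 → residual 15.5 km
  B: calculated 11.3 vs reported 11.3 → residual 0.0 km
  C: calculated 71.1 vs reported 71.1 → residual 0.0 km
  D: calculated 64.1 vs reported 64.1 → residual 0.0 km
B, C, D are mutually consistent (residuals ≈ 0); A is off by 15.5 km.

A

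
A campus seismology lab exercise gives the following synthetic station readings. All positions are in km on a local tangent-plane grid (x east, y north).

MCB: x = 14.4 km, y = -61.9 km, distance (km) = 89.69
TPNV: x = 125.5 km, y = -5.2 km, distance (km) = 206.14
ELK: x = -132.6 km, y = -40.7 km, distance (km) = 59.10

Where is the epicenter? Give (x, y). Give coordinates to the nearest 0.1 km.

x ≈ -74.9 km, y ≈ -53.5 km

Circle about each station: (x − 14.4)² + (y + 61.9)² = 89.69²; (x − 125.5)² + (y + 5.2)² = 206.14²; (x + 132.6)² + (y + 40.7)² = 59.10².
Subtracting the MCB equation from the TPNV and ELK equations removes the quadratic terms:
222.2 x + 113.4 y = -22711.08
-294.0 x + 42.4 y = 19751.77
Solving the 2×2 system: x ≈ -74.9, y ≈ -53.5 km.
Check against MCB (with the unrounded x, y): √((x − 14.4)²+(y + 61.9)²) = 89.69 ≈ 89.69 km. ✓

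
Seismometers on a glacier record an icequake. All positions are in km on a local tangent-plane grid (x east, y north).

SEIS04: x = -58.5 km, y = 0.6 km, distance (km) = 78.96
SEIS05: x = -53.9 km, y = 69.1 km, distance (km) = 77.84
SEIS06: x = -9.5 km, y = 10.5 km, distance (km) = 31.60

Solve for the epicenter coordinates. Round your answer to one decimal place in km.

(14.2, 31.4)

Circle about each station: (x + 58.5)² + (y − 0.6)² = 78.96²; (x + 53.9)² + (y − 69.1)² = 77.84²; (x + 9.5)² + (y − 10.5)² = 31.60².
Subtracting the SEIS04 equation from the SEIS05 and SEIS06 equations removes the quadratic terms:
9.2 x + 137.0 y = 4433.03
98.0 x + 19.8 y = 2014.01
Solving the 2×2 system: x ≈ 14.2, y ≈ 31.4 km.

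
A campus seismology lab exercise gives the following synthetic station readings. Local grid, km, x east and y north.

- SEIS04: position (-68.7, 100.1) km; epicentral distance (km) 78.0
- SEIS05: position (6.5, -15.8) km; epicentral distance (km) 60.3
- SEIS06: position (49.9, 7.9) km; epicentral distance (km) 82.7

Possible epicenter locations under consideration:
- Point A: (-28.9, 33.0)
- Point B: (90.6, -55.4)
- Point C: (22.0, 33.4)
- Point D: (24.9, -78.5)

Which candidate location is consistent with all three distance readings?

For each candidate, compare |candidate − station| to the reported distance:
Point A: residuals SEIS04 0.0, SEIS05 0.0, SEIS06 0.0 → max 0.0 km
Point B: residuals SEIS04 144.6, SEIS05 32.7, SEIS06 7.4 → max 144.6 km
Point C: residuals SEIS04 34.6, SEIS05 8.7, SEIS06 44.9 → max 44.9 km
Point D: residuals SEIS04 123.6, SEIS05 5.0, SEIS06 7.2 → max 123.6 km
Only Point A has all residuals ≈ 0.

Point A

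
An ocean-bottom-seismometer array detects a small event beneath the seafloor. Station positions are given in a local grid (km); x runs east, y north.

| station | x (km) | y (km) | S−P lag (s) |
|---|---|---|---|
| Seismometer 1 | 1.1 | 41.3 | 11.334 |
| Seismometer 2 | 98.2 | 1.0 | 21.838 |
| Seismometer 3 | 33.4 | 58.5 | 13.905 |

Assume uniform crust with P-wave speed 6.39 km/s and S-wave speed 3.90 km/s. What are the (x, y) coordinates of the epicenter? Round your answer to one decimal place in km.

Distance from S−P lag: d = Δt · v_P v_S / (v_P − v_S) = Δt · (6.39·3.90)/(6.39−3.90) ≈ 10.0084·Δt.
So d_Seismometer 1 = 113.44, d_Seismometer 2 = 218.56, d_Seismometer 3 = 139.17 km.
Circle about each station: (x − 1.1)² + (y − 41.3)² = 113.44²; (x − 98.2)² + (y − 1.0)² = 218.56²; (x − 33.4)² + (y − 58.5)² = 139.17².
Subtracting pairs of circle equations eliminates x²+y² and gives linear equations (the radical axes):
194.2 x − 80.6 y = -26962.50
64.6 x + 34.4 y = -3668.75
Solving the 2×2 system: x ≈ -102.9, y ≈ 86.6 km.
Check against Seismometer 1 (with the unrounded x, y): √((x − 1.1)²+(y − 41.3)²) = 113.43 ≈ 113.44 km. ✓

-102.9 km east, 86.6 km north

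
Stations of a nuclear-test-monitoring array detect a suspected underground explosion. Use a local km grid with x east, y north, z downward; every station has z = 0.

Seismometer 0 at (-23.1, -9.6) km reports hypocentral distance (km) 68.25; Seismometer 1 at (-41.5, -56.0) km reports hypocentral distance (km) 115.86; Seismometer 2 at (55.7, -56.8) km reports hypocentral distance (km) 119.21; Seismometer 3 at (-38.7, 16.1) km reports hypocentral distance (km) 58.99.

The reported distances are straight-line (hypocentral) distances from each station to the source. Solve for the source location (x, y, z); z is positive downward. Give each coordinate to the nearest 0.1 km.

Each station gives a sphere (x−x_i)² + (y−y_i)² + z² = d_i² (stations at z=0).
Subtracting the Seismometer 0 sphere from Seismometer 1 and Seismometer 2: z² cancels, leaving linear equations in x and y:
-36.8 x − 92.8 y = -4533.00
157.6 x − 94.4 y = -3850.00
Solving: x ≈ 3.903, y ≈ 47.299 km (keep extra digits for the depth step; rounded: 3.9, 47.3).
Then from the Seismometer 0 sphere: z² = 68.25² − (x + 23.1)² − (y + 9.6)² with x = 3.903, y = 47.299, so z ≈ 26.295 ≈ 26.3 km.
Check against Seismometer 3 (with the unrounded solution): distance 58.99 ≈ 58.99 km. ✓

(3.9, 47.3, 26.3)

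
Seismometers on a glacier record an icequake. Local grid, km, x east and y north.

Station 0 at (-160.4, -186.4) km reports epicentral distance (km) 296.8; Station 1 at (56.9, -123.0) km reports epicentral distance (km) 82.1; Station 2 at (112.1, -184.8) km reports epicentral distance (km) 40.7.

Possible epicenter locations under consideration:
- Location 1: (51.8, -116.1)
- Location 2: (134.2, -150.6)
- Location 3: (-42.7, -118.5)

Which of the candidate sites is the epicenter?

For each candidate, compare |candidate − station| to the reported distance:
Location 1: residuals Station 0 73.3, Station 1 73.5, Station 2 50.7 → max 73.5 km
Location 2: residuals Station 0 0.0, Station 1 0.0, Station 2 0.0 → max 0.0 km
Location 3: residuals Station 0 160.9, Station 1 17.6, Station 2 127.7 → max 160.9 km
Only Location 2 has all residuals ≈ 0.

Location 2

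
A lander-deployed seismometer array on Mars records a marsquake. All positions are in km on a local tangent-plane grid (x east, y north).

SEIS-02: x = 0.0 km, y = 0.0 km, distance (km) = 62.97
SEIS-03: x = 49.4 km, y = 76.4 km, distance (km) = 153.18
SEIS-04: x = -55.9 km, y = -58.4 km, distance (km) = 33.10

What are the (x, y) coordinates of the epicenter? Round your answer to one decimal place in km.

Circle about each station: x² + y² = 62.97²; (x − 49.4)² + (y − 76.4)² = 153.18²; (x + 55.9)² + (y + 58.4)² = 33.10².
Subtracting pairs of circle equations eliminates x²+y² and gives linear equations (the radical axes):
98.8 x + 152.8 y = -11221.57
-111.8 x − 116.8 y = 9404.98
Solving the 2×2 system: x ≈ -22.8, y ≈ -58.7 km.

x ≈ -22.8 km, y ≈ -58.7 km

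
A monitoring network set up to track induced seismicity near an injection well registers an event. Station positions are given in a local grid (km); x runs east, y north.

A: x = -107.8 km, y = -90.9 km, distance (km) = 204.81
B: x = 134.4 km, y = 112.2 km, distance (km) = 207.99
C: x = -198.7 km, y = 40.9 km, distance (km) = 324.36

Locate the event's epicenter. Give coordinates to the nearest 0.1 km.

97.0 km east, -92.4 km north

Circle about each station: (x + 107.8)² + (y + 90.9)² = 204.81²; (x − 134.4)² + (y − 112.2)² = 207.99²; (x + 198.7)² + (y − 40.9)² = 324.36².
Subtracting the A equation from the B and C equations removes the quadratic terms:
484.4 x + 406.2 y = 9455.85
-181.8 x + 263.6 y = -41991.42
Solving the 2×2 system: x ≈ 97.0, y ≈ -92.4 km.
Check against A (with the unrounded x, y): √((x + 107.8)²+(y + 90.9)²) = 204.81 ≈ 204.81 km. ✓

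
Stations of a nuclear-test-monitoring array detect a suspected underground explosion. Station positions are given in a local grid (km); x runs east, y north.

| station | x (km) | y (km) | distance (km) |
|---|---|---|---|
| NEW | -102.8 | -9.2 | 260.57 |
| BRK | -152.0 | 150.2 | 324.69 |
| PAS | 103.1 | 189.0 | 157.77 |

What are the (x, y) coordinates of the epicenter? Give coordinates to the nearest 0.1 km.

(153.2, 39.4)

Circle about each station: (x + 102.8)² + (y + 9.2)² = 260.57²; (x + 152.0)² + (y − 150.2)² = 324.69²; (x − 103.1)² + (y − 189.0)² = 157.77².
Subtracting pairs of circle equations eliminates x²+y² and gives linear equations (the radical axes):
-98.4 x + 318.8 y = -2515.31
411.8 x + 396.4 y = 78703.48
Solving the 2×2 system: x ≈ 153.2, y ≈ 39.4 km.
Check against NEW (with the unrounded x, y): √((x + 102.8)²+(y + 9.2)²) = 260.57 ≈ 260.57 km. ✓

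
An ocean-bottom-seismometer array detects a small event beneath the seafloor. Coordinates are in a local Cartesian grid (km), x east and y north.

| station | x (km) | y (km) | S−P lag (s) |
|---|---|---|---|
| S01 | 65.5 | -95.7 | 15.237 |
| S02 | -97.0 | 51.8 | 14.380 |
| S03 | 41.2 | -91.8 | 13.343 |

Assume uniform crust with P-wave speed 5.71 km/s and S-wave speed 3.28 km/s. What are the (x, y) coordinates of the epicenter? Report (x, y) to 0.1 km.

x ≈ 2.8 km, y ≈ 3.6 km

Distance from S−P lag: d = Δt · v_P v_S / (v_P − v_S) = Δt · (5.71·3.28)/(5.71−3.28) ≈ 7.7073·Δt.
So d_S01 = 117.44, d_S02 = 110.83, d_S03 = 102.84 km.
Circle about each station: (x − 65.5)² + (y + 95.7)² = 117.44²; (x + 97.0)² + (y − 51.8)² = 110.83²; (x − 41.2)² + (y + 91.8)² = 102.84².
Subtracting the S01 equation from the S02 and S03 equations removes the quadratic terms:
-325.0 x + 295.0 y = 152.36
-48.6 x + 7.8 y = -107.97
Solving the 2×2 system: x ≈ 2.8, y ≈ 3.6 km.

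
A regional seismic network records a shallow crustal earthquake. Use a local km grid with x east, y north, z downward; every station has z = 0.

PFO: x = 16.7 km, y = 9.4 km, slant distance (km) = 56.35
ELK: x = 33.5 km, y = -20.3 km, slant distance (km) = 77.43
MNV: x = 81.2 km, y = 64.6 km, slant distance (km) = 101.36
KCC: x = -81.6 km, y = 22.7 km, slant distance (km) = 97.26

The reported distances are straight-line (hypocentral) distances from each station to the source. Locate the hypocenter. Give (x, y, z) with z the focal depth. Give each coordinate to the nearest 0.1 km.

(1.2, 28.5, 50.7)

Each station gives a sphere (x−x_i)² + (y−y_i)² + z² = d_i² (stations at z=0).
Subtracting the PFO sphere from ELK and MNV: z² cancels, leaving linear equations in x and y:
33.6 x − 59.4 y = -1652.99
129.0 x + 110.4 y = 3300.82
Solving: x ≈ 1.194, y ≈ 28.504 km (keep extra digits for the depth step; rounded: 1.2, 28.5).
Then from the PFO sphere: z² = 56.35² − (x − 16.7)² − (y − 9.4)² with x = 1.194, y = 28.504, so z ≈ 50.694 ≈ 50.7 km.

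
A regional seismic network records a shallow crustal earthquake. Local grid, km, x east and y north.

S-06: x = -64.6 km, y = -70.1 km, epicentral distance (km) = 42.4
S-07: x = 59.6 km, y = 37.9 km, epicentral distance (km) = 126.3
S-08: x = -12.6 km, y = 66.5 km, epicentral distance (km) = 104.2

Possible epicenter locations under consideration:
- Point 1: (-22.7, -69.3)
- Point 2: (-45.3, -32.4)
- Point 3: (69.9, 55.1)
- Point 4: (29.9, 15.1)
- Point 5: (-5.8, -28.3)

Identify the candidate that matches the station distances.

Point 2

For each candidate, compare |candidate − station| to the reported distance:
Point 1: residuals S-06 0.5, S-07 8.8, S-08 32.0 → max 32.0 km
Point 2: residuals S-06 0.0, S-07 0.0, S-08 0.0 → max 0.0 km
Point 3: residuals S-06 141.4, S-07 106.3, S-08 20.9 → max 141.4 km
Point 4: residuals S-06 84.8, S-07 88.9, S-08 37.5 → max 88.9 km
Point 5: residuals S-06 29.7, S-07 33.2, S-08 9.2 → max 33.2 km
Only Point 2 has all residuals ≈ 0.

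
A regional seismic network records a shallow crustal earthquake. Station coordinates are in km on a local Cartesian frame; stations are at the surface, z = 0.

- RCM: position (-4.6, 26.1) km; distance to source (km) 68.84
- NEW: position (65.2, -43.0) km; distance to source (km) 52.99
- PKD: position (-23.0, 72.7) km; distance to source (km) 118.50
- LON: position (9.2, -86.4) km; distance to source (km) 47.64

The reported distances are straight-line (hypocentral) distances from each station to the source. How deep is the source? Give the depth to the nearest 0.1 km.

Each station gives a sphere (x−x_i)² + (y−y_i)² + z² = d_i² (stations at z=0).
Subtracting the RCM sphere from NEW and PKD: z² cancels, leaving linear equations in x and y:
139.6 x − 138.2 y = 7328.68
-36.8 x + 93.2 y = -4191.38
Solving: x ≈ 13.096, y ≈ -39.801 km (keep extra digits for the depth step; rounded: 13.1, -39.8).
Then from the RCM sphere: z² = 68.84² − (x + 4.6)² − (y − 26.1)² with x = 13.096, y = -39.801, so z ≈ 9.102 ≈ 9.1 km.

9.1 km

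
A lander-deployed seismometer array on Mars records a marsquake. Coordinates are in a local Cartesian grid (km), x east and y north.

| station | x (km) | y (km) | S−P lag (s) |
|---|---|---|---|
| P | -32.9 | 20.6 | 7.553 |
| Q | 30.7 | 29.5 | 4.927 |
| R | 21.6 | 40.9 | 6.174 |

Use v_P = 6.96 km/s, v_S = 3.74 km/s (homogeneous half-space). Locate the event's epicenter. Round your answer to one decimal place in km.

Distance from S−P lag: d = Δt · v_P v_S / (v_P − v_S) = Δt · (6.96·3.74)/(6.96−3.74) ≈ 8.0840·Δt.
So d_P = 61.06, d_Q = 39.83, d_R = 49.91 km.
Circle about each station: (x + 32.9)² + (y − 20.6)² = 61.06²; (x − 30.7)² + (y − 29.5)² = 39.83²; (x − 21.6)² + (y − 40.9)² = 49.91².
Subtracting the P equation from the Q and R equations removes the quadratic terms:
127.2 x + 17.8 y = 2447.86
109.0 x + 40.6 y = 1869.92
Solving the 2×2 system: x ≈ 20.5, y ≈ -9.0 km.

(20.5, -9.0)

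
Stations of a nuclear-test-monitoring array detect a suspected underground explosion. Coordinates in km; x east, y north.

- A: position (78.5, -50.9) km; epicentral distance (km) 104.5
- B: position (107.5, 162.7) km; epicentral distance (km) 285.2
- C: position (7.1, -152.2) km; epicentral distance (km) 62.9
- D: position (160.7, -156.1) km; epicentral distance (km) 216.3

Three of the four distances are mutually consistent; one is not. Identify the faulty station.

D

Solve using three stations at a time. Using A, B, C (subtract circle equations pairwise → linear system) gives (x, y) ≈ (-16.6, -94.1).
Distances from that point to each station vs reported:
  A: calculated 104.4 vs reported 104.5 → residual 0.1 km
  B: calculated 285.2 vs reported 285.2 → residual 0.0 km
  C: calculated 62.8 vs reported 62.9 → residual 0.1 km
  D: calculated 187.8 vs reported 216.3 → residual 28.5 km
A, B, C are mutually consistent (residuals ≈ 0); D is off by 28.5 km.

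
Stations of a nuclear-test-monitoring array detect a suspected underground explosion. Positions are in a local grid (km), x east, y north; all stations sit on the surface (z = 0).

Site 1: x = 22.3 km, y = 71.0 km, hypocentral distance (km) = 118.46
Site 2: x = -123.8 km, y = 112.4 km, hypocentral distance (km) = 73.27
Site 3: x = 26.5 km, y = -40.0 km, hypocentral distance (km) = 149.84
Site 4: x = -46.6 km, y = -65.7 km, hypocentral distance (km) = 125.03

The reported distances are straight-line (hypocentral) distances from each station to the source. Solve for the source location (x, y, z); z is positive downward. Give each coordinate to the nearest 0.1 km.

Each station gives a sphere (x−x_i)² + (y−y_i)² + z² = d_i² (stations at z=0).
Subtracting the Site 1 sphere from Site 2 and Site 3: z² cancels, leaving linear equations in x and y:
-292.2 x + 82.8 y = 31086.19
8.4 x − 222.0 y = -11655.29
Solving: x ≈ -92.501, y ≈ 49.001 km (keep extra digits for the depth step; rounded: -92.5, 49.0).
Then from the Site 1 sphere: z² = 118.46² − (x − 22.3)² − (y − 71.0)² with x = -92.501, y = 49.001, so z ≈ 19.224 ≈ 19.2 km.

(-92.5, 49.0, 19.2)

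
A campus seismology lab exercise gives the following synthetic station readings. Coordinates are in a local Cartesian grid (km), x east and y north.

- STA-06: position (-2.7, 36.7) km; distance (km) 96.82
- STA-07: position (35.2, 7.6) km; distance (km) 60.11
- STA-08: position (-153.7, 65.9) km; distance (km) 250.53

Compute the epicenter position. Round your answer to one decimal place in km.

x ≈ 93.2 km, y ≈ 23.4 km

Circle about each station: (x + 2.7)² + (y − 36.7)² = 96.82²; (x − 35.2)² + (y − 7.6)² = 60.11²; (x + 153.7)² + (y − 65.9)² = 250.53².
Subtracting pairs of circle equations eliminates x²+y² and gives linear equations (the radical axes):
75.8 x − 58.2 y = 5703.52
-302.0 x + 58.4 y = -26778.85
Solving the 2×2 system: x ≈ 93.2, y ≈ 23.4 km.
Check against STA-06 (with the unrounded x, y): √((x + 2.7)²+(y − 36.7)²) = 96.81 ≈ 96.82 km. ✓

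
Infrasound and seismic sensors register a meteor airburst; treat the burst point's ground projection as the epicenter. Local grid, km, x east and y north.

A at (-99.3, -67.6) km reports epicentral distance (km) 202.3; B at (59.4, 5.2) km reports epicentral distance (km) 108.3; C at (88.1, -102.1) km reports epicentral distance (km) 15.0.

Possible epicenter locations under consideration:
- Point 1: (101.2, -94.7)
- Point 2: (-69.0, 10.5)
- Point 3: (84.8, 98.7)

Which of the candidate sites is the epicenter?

For each candidate, compare |candidate − station| to the reported distance:
Point 1: residuals A 0.0, B 0.0, C 0.0 → max 0.0 km
Point 2: residuals A 118.5, B 20.2, C 178.3 → max 178.3 km
Point 3: residuals A 45.8, B 11.4, C 185.8 → max 185.8 km
Only Point 1 has all residuals ≈ 0.

Point 1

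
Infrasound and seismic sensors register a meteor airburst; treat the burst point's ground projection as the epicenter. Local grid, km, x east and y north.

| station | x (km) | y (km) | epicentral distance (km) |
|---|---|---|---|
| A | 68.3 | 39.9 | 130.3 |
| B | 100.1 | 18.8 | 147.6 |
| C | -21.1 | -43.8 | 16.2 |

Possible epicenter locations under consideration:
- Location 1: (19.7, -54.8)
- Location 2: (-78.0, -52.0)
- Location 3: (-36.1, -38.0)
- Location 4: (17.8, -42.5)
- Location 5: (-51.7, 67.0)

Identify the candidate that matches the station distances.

For each candidate, compare |candidate − station| to the reported distance:
Location 1: residuals A 23.9, B 38.6, C 26.1 → max 38.6 km
Location 2: residuals A 42.5, B 44.1, C 41.3 → max 44.1 km
Location 3: residuals A 0.0, B 0.0, C 0.1 → max 0.1 km
Location 4: residuals A 33.7, B 45.0, C 22.7 → max 45.0 km
Location 5: residuals A 7.3, B 11.7, C 98.7 → max 98.7 km
Only Location 3 has all residuals ≈ 0.

Location 3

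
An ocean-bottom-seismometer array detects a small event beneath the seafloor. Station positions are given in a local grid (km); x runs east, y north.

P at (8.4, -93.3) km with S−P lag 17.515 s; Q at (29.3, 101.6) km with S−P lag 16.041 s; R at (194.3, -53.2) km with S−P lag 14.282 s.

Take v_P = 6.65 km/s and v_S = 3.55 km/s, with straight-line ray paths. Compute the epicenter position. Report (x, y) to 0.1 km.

x ≈ 101.0 km, y ≈ 2.7 km

Distance from S−P lag: d = Δt · v_P v_S / (v_P − v_S) = Δt · (6.65·3.55)/(6.65−3.55) ≈ 7.6153·Δt.
So d_P = 133.38, d_Q = 122.16, d_R = 108.76 km.
Circle about each station: (x − 8.4)² + (y + 93.3)² = 133.38²; (x − 29.3)² + (y − 101.6)² = 122.16²; (x − 194.3)² + (y + 53.2)² = 108.76².
Subtracting pairs of circle equations eliminates x²+y² and gives linear equations (the radical axes):
41.8 x + 389.8 y = 5272.76
371.8 x + 80.2 y = 37768.77
Solving the 2×2 system: x ≈ 101.0, y ≈ 2.7 km.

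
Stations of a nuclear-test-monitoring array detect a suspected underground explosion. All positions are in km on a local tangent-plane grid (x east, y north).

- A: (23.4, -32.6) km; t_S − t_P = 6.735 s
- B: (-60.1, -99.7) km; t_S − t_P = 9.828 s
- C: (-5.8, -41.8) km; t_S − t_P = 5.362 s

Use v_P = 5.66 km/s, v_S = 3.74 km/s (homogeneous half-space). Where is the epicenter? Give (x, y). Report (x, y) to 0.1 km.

-39.6 km east, 6.7 km north

Distance from S−P lag: d = Δt · v_P v_S / (v_P − v_S) = Δt · (5.66·3.74)/(5.66−3.74) ≈ 11.0252·Δt.
So d_A = 74.25, d_B = 108.36, d_C = 59.12 km.
Circle about each station: (x − 23.4)² + (y + 32.6)² = 74.25²; (x + 60.1)² + (y + 99.7)² = 108.36²; (x + 5.8)² + (y + 41.8)² = 59.12².
Subtracting the A equation from the B and C equations removes the quadratic terms:
-167.0 x − 134.2 y = 5712.95
-58.4 x − 18.4 y = 2188.45
Solving the 2×2 system: x ≈ -39.6, y ≈ 6.7 km.
Check against A (with the unrounded x, y): √((x − 23.4)²+(y + 32.6)²) = 74.22 ≈ 74.25 km. ✓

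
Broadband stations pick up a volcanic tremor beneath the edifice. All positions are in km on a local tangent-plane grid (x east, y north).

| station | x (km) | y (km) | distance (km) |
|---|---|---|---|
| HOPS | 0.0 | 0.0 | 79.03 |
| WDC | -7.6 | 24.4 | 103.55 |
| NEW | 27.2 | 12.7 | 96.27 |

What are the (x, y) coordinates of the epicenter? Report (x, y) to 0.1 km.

Circle about each station: x² + y² = 79.03²; (x + 7.6)² + (y − 24.4)² = 103.55²; (x − 27.2)² + (y − 12.7)² = 96.27².
Subtracting the HOPS equation from the WDC and NEW equations removes the quadratic terms:
-15.2 x + 48.8 y = -3823.74
54.4 x + 25.4 y = -2121.04
Solving the 2×2 system: x ≈ -2.1, y ≈ -79.0 km.

(-2.1, -79.0)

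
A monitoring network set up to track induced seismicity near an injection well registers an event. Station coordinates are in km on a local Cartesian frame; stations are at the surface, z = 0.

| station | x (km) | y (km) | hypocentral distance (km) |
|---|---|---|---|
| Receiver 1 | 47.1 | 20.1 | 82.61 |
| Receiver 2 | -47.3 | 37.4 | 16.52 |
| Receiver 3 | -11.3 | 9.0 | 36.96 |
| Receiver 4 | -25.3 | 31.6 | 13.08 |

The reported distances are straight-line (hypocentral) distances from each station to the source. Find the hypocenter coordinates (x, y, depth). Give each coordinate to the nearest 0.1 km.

Each station gives a sphere (x−x_i)² + (y−y_i)² + z² = d_i² (stations at z=0).
Subtracting the Receiver 1 sphere from Receiver 2 and Receiver 3: z² cancels, leaving linear equations in x and y:
-188.8 x + 34.6 y = 7565.13
-116.8 x − 22.2 y = 3044.64
Solving: x ≈ -33.196, y ≈ 37.507 km (keep extra digits for the depth step; rounded: -33.2, 37.5).
Then from the Receiver 1 sphere: z² = 82.61² − (x − 47.1)² − (y − 20.1)² with x = -33.196, y = 37.507, so z ≈ 8.600 ≈ 8.6 km.
Check against Receiver 4 (with the unrounded solution): distance 13.08 ≈ 13.08 km. ✓

(-33.2, 37.5, 8.6)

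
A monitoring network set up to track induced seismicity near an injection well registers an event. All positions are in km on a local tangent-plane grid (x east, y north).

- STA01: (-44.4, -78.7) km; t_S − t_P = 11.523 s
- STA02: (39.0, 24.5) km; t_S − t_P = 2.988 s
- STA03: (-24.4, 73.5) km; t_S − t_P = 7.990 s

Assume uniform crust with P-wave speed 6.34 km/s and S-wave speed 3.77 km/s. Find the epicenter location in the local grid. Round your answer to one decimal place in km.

x ≈ 15.0 km, y ≈ 10.5 km

Distance from S−P lag: d = Δt · v_P v_S / (v_P − v_S) = Δt · (6.34·3.77)/(6.34−3.77) ≈ 9.3003·Δt.
So d_STA01 = 107.17, d_STA02 = 27.79, d_STA03 = 74.31 km.
Circle about each station: (x + 44.4)² + (y + 78.7)² = 107.17²; (x − 39.0)² + (y − 24.5)² = 27.79²; (x + 24.4)² + (y − 73.5)² = 74.31².
Subtracting the STA01 equation from the STA02 and STA03 equations removes the quadratic terms:
166.8 x + 206.4 y = 4669.32
40.0 x + 304.4 y = 3795.99
Solving the 2×2 system: x ≈ 15.0, y ≈ 10.5 km.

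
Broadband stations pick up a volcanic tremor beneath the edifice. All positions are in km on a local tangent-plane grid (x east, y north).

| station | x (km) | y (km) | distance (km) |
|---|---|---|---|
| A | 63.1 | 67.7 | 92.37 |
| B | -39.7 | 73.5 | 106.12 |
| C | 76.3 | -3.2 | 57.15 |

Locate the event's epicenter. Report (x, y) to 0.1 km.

x ≈ 20.2 km, y ≈ -14.1 km

Circle about each station: (x − 63.1)² + (y − 67.7)² = 92.37²; (x + 39.7)² + (y − 73.5)² = 106.12²; (x − 76.3)² + (y + 3.2)² = 57.15².
Subtracting the A equation from the B and C equations removes the quadratic terms:
-205.6 x + 11.6 y = -4315.80
26.4 x − 141.8 y = 2533.12
Solving the 2×2 system: x ≈ 20.2, y ≈ -14.1 km.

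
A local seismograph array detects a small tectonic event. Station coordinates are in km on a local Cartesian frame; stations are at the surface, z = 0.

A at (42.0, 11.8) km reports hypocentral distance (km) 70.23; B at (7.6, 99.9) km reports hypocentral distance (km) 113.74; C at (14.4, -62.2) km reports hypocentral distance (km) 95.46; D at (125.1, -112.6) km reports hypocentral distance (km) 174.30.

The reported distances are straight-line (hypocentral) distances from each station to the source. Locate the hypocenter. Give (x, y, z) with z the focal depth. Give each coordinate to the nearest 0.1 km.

(16.8, 7.3, 65.4)

Each station gives a sphere (x−x_i)² + (y−y_i)² + z² = d_i² (stations at z=0).
Subtracting the A sphere from B and C: z² cancels, leaving linear equations in x and y:
-68.8 x + 176.2 y = 130.00
-55.2 x − 148.0 y = -2007.40
Solving: x ≈ 16.800, y ≈ 7.298 km (keep extra digits for the depth step; rounded: 16.8, 7.3).
Then from the A sphere: z² = 70.23² − (x − 42.0)² − (y − 11.8)² with x = 16.800, y = 7.298, so z ≈ 65.398 ≈ 65.4 km.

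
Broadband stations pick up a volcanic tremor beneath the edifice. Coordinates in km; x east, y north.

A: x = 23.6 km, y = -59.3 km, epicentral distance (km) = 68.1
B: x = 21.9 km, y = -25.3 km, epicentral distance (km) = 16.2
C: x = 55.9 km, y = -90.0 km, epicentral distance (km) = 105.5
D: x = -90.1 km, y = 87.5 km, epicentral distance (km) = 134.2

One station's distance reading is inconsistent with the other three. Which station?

Solve using three stations at a time. Using A, C, D (subtract circle equations pairwise → linear system) gives (x, y) ≈ (18.1, 8.4).
Distances from that point to each station vs reported:
  A: calculated 67.9 vs reported 68.1 → residual 0.2 km
  B: calculated 33.9 vs reported 16.2 → residual 17.7 km
  C: calculated 105.4 vs reported 105.5 → residual 0.1 km
  D: calculated 134.1 vs reported 134.2 → residual 0.1 km
A, C, D are mutually consistent (residuals ≈ 0); B is off by 17.7 km.

B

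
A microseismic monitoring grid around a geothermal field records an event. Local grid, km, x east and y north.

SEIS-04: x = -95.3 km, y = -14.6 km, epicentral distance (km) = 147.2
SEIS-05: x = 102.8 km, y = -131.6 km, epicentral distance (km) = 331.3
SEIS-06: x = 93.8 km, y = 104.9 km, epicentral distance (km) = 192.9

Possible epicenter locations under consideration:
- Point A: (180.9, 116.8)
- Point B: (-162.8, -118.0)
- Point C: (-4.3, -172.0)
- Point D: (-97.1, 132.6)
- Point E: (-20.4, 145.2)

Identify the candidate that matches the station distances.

Point D

For each candidate, compare |candidate − station| to the reported distance:
Point A: residuals SEIS-04 158.7, SEIS-05 70.9, SEIS-06 105.0 → max 158.7 km
Point B: residuals SEIS-04 23.7, SEIS-05 65.4, SEIS-06 147.0 → max 147.0 km
Point C: residuals SEIS-04 34.6, SEIS-05 216.8, SEIS-06 100.9 → max 216.8 km
Point D: residuals SEIS-04 0.0, SEIS-05 0.0, SEIS-06 0.0 → max 0.0 km
Point E: residuals SEIS-04 29.3, SEIS-05 28.3, SEIS-06 71.8 → max 71.8 km
Only Point D has all residuals ≈ 0.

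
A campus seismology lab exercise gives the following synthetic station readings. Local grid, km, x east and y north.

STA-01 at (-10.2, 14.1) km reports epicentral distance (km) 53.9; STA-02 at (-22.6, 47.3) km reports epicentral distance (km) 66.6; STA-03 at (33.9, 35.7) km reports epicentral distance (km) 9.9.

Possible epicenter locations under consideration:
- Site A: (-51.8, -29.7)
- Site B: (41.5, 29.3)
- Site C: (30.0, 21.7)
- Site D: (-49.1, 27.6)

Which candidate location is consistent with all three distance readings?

Site B

For each candidate, compare |candidate − station| to the reported distance:
Site A: residuals STA-01 6.5, STA-02 15.8, STA-03 97.9 → max 97.9 km
Site B: residuals STA-01 0.0, STA-02 0.0, STA-03 0.0 → max 0.0 km
Site C: residuals STA-01 13.0, STA-02 8.1, STA-03 4.6 → max 13.0 km
Site D: residuals STA-01 12.7, STA-02 33.6, STA-03 73.5 → max 73.5 km
Only Site B has all residuals ≈ 0.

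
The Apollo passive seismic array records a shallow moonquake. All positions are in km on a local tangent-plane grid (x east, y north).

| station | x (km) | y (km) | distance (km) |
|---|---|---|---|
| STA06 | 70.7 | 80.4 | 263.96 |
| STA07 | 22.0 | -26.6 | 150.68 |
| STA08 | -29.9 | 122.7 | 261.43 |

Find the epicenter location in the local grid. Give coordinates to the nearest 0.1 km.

x ≈ -84.8 km, y ≈ -132.9 km

Circle about each station: (x − 70.7)² + (y − 80.4)² = 263.96²; (x − 22.0)² + (y + 26.6)² = 150.68²; (x + 29.9)² + (y − 122.7)² = 261.43².
Subtracting the STA06 equation from the STA07 and STA08 equations removes the quadratic terms:
-97.4 x − 214.0 y = 36699.33
-201.2 x + 84.6 y = 5815.89
Solving the 2×2 system: x ≈ -84.8, y ≈ -132.9 km.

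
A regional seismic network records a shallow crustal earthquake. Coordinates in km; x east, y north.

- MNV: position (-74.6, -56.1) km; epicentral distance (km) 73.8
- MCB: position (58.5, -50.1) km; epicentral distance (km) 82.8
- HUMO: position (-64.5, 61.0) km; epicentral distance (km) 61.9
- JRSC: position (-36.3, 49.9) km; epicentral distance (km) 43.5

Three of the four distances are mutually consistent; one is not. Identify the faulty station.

MCB

Solve using three stations at a time. Using MNV, HUMO, JRSC (subtract circle equations pairwise → linear system) gives (x, y) ≈ (-35.3, 6.4).
Distances from that point to each station vs reported:
  MNV: calculated 73.8 vs reported 73.8 → residual 0.0 km
  MCB: calculated 109.5 vs reported 82.8 → residual 26.7 km
  HUMO: calculated 61.9 vs reported 61.9 → residual 0.0 km
  JRSC: calculated 43.5 vs reported 43.5 → residual 0.0 km
MNV, HUMO, JRSC are mutually consistent (residuals ≈ 0); MCB is off by 26.7 km.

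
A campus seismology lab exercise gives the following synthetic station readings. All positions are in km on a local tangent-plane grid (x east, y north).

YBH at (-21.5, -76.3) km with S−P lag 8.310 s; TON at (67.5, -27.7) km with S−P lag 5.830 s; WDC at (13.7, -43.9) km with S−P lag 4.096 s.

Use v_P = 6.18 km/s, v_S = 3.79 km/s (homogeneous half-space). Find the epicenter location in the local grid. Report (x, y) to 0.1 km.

Distance from S−P lag: d = Δt · v_P v_S / (v_P − v_S) = Δt · (6.18·3.79)/(6.18−3.79) ≈ 9.8001·Δt.
So d_YBH = 81.44, d_TON = 57.13, d_WDC = 40.14 km.
Circle about each station: (x + 21.5)² + (y + 76.3)² = 81.44²; (x − 67.5)² + (y + 27.7)² = 57.13²; (x − 13.7)² + (y + 43.9)² = 40.14².
Subtracting the YBH equation from the TON and WDC equations removes the quadratic terms:
178.0 x + 97.2 y = 2408.24
70.4 x + 64.8 y = 852.21
Solving the 2×2 system: x ≈ 15.6, y ≈ -3.8 km.
Check against YBH (with the unrounded x, y): √((x + 21.5)²+(y + 76.3)²) = 81.44 ≈ 81.44 km. ✓

x ≈ 15.6 km, y ≈ -3.8 km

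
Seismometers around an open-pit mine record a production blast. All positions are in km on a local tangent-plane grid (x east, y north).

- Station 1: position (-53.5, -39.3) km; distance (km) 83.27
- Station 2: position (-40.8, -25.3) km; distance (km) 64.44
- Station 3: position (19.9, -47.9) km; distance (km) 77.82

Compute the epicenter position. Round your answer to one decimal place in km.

-2.6 km east, 26.6 km north

Circle about each station: (x + 53.5)² + (y + 39.3)² = 83.27²; (x + 40.8)² + (y + 25.3)² = 64.44²; (x − 19.9)² + (y + 47.9)² = 77.82².
Subtracting the Station 1 equation from the Station 2 and Station 3 equations removes the quadratic terms:
25.4 x + 28.0 y = 679.37
146.8 x − 17.2 y = -838.38
Solving the 2×2 system: x ≈ -2.6, y ≈ 26.6 km.
Check against Station 1 (with the unrounded x, y): √((x + 53.5)²+(y + 39.3)²) = 83.28 ≈ 83.27 km. ✓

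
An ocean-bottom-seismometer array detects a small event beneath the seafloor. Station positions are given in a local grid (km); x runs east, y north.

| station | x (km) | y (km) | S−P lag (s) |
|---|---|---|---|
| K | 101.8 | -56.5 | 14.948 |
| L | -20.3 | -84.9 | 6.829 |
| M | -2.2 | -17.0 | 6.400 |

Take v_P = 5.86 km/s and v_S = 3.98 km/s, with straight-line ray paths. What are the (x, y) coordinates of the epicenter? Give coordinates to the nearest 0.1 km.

x ≈ -81.1 km, y ≈ -25.9 km

Distance from S−P lag: d = Δt · v_P v_S / (v_P − v_S) = Δt · (5.86·3.98)/(5.86−3.98) ≈ 12.4057·Δt.
So d_K = 185.44, d_L = 84.72, d_M = 79.40 km.
Circle about each station: (x − 101.8)² + (y + 56.5)² = 185.44²; (x + 20.3)² + (y + 84.9)² = 84.72²; (x + 2.2)² + (y + 17.0)² = 79.40².
Subtracting pairs of circle equations eliminates x²+y² and gives linear equations (the radical axes):
-244.2 x − 56.8 y = 21275.13
-208.0 x + 79.0 y = 14821.98
Solving the 2×2 system: x ≈ -81.1, y ≈ -25.9 km.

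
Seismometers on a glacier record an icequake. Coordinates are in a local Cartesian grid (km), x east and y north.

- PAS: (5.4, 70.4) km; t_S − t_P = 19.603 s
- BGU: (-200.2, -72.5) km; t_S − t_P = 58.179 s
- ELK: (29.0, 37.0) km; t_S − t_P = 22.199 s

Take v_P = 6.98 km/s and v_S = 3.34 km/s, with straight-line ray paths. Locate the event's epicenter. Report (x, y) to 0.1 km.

x ≈ 84.5 km, y ≈ 167.9 km

Distance from S−P lag: d = Δt · v_P v_S / (v_P − v_S) = Δt · (6.98·3.34)/(6.98−3.34) ≈ 6.4047·Δt.
So d_PAS = 125.55, d_BGU = 372.62, d_ELK = 142.18 km.
Circle about each station: (x − 5.4)² + (y − 70.4)² = 125.55²; (x + 200.2)² + (y + 72.5)² = 372.62²; (x − 29.0)² + (y − 37.0)² = 142.18².
Subtracting pairs of circle equations eliminates x²+y² and gives linear equations (the radical axes):
-411.2 x − 285.8 y = -82731.89
47.2 x − 66.8 y = -7227.67
Solving the 2×2 system: x ≈ 84.5, y ≈ 167.9 km.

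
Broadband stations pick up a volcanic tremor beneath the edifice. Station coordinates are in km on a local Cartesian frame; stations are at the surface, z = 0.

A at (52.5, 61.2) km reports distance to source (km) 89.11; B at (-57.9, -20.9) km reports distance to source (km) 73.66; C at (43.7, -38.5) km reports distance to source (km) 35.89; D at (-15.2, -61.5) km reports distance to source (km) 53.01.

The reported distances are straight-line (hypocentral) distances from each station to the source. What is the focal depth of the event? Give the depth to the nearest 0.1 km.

Each station gives a sphere (x−x_i)² + (y−y_i)² + z² = d_i² (stations at z=0).
Subtracting the A sphere from B and C: z² cancels, leaving linear equations in x and y:
-220.8 x − 164.2 y = -197.67
-17.6 x − 199.4 y = 3542.75
Solving: x ≈ 15.099, y ≈ -19.100 km (keep extra digits for the depth step; rounded: 15.1, -19.1).
Then from the A sphere: z² = 89.11² − (x − 52.5)² − (y − 61.2)² with x = 15.099, y = -19.100, so z ≈ 9.678 ≈ 9.7 km.
Check against D (with the unrounded solution): distance 53.00 ≈ 53.01 km. ✓

z ≈ 9.7 km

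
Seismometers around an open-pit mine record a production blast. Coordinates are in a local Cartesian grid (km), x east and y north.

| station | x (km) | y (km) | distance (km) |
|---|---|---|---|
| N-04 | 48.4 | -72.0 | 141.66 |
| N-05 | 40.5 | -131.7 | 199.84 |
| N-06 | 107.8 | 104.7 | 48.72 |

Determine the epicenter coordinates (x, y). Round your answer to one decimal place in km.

109.1 km east, 56.0 km north

Circle about each station: (x − 48.4)² + (y + 72.0)² = 141.66²; (x − 40.5)² + (y + 131.7)² = 199.84²; (x − 107.8)² + (y − 104.7)² = 48.72².
Subtracting pairs of circle equations eliminates x²+y² and gives linear equations (the radical axes):
-15.8 x − 119.4 y = -8409.89
118.8 x + 353.4 y = 32750.29
Solving the 2×2 system: x ≈ 109.1, y ≈ 56.0 km.
Check against N-04 (with the unrounded x, y): √((x − 48.4)²+(y + 72.0)²) = 141.66 ≈ 141.66 km. ✓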